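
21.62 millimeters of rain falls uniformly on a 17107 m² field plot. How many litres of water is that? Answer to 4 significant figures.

1 mm over 1 m² is 1 L, so volume = 21.62 × 17107 = 369853.34 L ≈ 369900 L.

369900 litres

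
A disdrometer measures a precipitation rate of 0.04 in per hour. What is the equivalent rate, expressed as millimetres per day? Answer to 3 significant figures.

0.04 in/hour × 25.4 mm/in × 24 hour/day = 24.4 mm/day.

24.4 mm/day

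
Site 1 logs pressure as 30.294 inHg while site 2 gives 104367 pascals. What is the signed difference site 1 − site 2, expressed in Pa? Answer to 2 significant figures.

site 1: 30.294 inHg = 102587.27 Pa.
Difference: 102587.27 − 104367.00 = -1800 Pa.

-1800 Pa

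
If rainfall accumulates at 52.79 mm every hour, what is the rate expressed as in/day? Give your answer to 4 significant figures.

52.79 mm/hour × 0.0393701 in/mm × 24 hour/day = 49.88 in/day.

49.88 in/day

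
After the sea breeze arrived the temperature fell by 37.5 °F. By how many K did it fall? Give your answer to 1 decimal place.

20.8 K

Converting a difference, only the 9/5 scale factor applies: ΔK = 37.5 × 0.5556 = 20.8 K.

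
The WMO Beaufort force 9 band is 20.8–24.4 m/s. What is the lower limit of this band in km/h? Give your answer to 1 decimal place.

74.9 km/h

20.8–24.4 m/s × 3.6 = 74.9–87.8 km/h.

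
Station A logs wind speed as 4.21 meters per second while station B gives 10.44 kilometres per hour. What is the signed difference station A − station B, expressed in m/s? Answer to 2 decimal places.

1.31 m/s

station B: 10.44 km/h = 2.9000 m/s.
Difference: 4.2100 − 2.9000 = 1.31 m/s.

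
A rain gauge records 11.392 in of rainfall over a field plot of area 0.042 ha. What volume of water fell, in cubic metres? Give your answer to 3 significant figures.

Depth: 11.392 in × 25.4 = 289.3568 mm.
Area: 0.042 ha = 420 m².
1 mm over 1 m² is 1 L, so volume = 289.3568 × 420 = 121529.86 L = 122 m³.

122 cubic metres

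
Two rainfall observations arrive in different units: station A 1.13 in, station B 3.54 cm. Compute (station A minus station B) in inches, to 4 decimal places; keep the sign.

station B: 3.54 cm = 1.393701 in.
Difference: 1.130000 − 1.393701 = -0.2637 in.

-0.2637 in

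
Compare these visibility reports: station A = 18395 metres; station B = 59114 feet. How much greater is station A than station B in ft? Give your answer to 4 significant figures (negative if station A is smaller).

station A: 18395 m = 60351.05 ft.
Difference: 60351.05 − 59114.00 = 1237 ft.

1237 ft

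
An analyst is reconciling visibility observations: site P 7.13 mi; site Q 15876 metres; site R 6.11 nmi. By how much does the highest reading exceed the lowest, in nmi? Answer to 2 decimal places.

site P: 7.13 SM = 6.1958 nmi.
site Q: 15876 m = 8.5724 nmi.
Spread: 8.5724 − 6.1100 = 2.46 nmi.

2.46 nmi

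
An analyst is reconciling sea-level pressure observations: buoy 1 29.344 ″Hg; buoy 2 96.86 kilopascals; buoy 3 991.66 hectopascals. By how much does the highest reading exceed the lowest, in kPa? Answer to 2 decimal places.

2.51 kPa

buoy 1: 29.344 inHg = 99.3702 kPa.
buoy 3: 991.66 hPa = 99.1660 kPa.
Spread: 99.3702 − 96.8600 = 2.51 kPa.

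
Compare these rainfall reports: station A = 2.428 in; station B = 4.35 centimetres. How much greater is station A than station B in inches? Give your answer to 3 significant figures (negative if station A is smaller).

0.715 in

station B: 4.35 cm = 1.71260 in.
Difference: 2.42800 − 1.71260 = 0.715 in.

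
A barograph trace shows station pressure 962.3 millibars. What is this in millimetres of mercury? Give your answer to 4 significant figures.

1 mb = 0.750062 mmHg, so 962.3 × 0.750062 = 721.8 mmHg.

721.8 mmHg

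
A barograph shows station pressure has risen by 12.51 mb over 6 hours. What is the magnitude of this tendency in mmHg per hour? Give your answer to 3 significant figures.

1.56 mmHg per hour

12.51 mb / 6 h × 0.750062 mmHg/mb = 1.56 mmHg/h.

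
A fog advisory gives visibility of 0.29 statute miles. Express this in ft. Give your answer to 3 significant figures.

1 SM = 5280 ft, so 0.29 × 5280 = 1530 ft.

1530 ft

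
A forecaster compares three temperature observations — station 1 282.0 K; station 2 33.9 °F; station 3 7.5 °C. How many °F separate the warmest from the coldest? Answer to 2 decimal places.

14.03 °F

station 1: 282.0 K = 8.850 °C.
station 2: 33.9 °F = 1.056 °C.
Spread: 8.850 − 1.056 = 7.794 °C = 14.03 °F.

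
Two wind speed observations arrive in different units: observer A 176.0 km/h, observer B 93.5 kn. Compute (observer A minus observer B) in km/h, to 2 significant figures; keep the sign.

2.8 km/h

observer B: 93.5 kt = 173.162 km/h.
Difference: 176.000 − 173.162 = 2.8 km/h.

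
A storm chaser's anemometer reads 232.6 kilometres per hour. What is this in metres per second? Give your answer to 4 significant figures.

64.61 m/s

1 km/h = 0.277778 m/s, so 232.6 × 0.277778 = 64.61 m/s.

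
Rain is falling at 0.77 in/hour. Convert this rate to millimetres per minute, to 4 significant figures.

0.77 in/hour × 25.4 mm/in × 0.0166667 hour/minute = 0.3260 mm/minute.

0.3260 mm/minute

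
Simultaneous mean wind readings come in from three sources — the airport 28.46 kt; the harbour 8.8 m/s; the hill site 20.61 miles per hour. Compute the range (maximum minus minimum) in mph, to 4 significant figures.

13.07 mph

the airport: 28.46 kt = 32.7512 mph.
the harbour: 8.8 m/s = 19.6850 mph.
Spread: 32.7512 − 19.6850 = 13.07 mph.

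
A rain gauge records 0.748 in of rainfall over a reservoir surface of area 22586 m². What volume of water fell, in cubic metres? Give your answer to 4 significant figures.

429.1 cubic metres

Depth: 0.748 in × 25.4 = 18.9992 mm.
1 mm over 1 m² is 1 L, so volume = 18.9992 × 22586 = 429115.93 L = 429.1 m³.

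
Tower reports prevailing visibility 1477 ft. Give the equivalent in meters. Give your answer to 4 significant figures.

1 ft = 0.3048 m, so 1477 × 0.3048 = 450.2 m.

450.2 m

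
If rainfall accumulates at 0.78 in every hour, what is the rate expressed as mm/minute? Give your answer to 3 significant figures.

0.330 mm/minute

0.78 in/hour × 25.4 mm/in × 0.0166667 hour/minute = 0.330 mm/minute.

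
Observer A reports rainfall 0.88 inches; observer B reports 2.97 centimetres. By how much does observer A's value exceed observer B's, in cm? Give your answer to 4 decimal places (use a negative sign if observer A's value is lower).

observer A: 0.88 in = 2.235200 cm.
Difference: 2.235200 − 2.970000 = -0.7348 cm.

-0.7348 cm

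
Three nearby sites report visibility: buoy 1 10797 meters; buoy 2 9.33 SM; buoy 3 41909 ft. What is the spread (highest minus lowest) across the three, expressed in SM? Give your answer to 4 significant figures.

buoy 1: 10797 m = 6.70894 SM.
buoy 3: 41909 ft = 7.93731 SM.
Spread: 9.33000 − 6.70894 = 2.621 SM.

2.621 SM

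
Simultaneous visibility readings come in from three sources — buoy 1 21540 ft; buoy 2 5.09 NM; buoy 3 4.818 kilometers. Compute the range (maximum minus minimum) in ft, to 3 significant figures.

15100 ft

buoy 2: 5.09 nmi = 30927.43 ft.
buoy 3: 4.818 km = 15807.09 ft.
Spread: 30927.43 − 15807.09 = 15100 ft.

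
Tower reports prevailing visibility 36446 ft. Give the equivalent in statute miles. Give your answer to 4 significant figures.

1 ft = 0.000189394 SM, so 36446 × 0.000189394 = 6.903 SM.

6.903 SM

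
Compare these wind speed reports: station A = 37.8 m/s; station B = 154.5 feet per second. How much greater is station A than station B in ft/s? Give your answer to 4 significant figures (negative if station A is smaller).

-30.48 ft/s

station A: 37.8 m/s = 124.0157 ft/s.
Difference: 124.0157 − 154.5000 = -30.48 ft/s.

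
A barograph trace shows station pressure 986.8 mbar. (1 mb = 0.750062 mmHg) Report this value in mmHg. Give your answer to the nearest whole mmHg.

740 mmHg

1 mb = 0.750062 mmHg, so 986.8 × 0.750062 = 740 mmHg.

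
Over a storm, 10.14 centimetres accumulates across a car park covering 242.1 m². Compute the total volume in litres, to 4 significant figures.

24550 litres

Depth: 10.14 cm × 10 = 101.4 mm.
1 mm over 1 m² is 1 L, so volume = 101.4 × 242.1 = 24548.94 L ≈ 24550 L.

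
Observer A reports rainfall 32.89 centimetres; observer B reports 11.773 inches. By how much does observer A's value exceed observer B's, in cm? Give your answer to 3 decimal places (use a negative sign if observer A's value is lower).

2.987 cm

observer B: 11.773 in = 29.90342 cm.
Difference: 32.89000 − 29.90342 = 2.987 cm.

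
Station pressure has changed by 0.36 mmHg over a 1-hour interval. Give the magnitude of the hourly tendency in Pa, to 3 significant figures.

48.0 Pa per hour

0.36 mmHg / 1 h × 133.322 Pa/mmHg = 48.0 Pa/h.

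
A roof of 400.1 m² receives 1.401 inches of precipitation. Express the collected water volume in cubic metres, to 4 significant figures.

14.24 cubic metres

Depth: 1.401 in × 25.4 = 35.5854 mm.
1 mm over 1 m² is 1 L, so volume = 35.5854 × 400.1 = 14237.719 L = 14.24 m³.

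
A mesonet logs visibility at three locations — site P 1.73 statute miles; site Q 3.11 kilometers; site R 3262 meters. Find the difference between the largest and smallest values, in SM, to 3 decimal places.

site Q: 3.11 km = 1.93246 SM.
site R: 3262 m = 2.02691 SM.
Spread: 2.02691 − 1.73000 = 0.297 SM.

0.297 SM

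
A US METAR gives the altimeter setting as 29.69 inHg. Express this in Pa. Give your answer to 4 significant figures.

1 inHg = 3386.39 Pa, so 29.69 × 3386.39 = 100500 Pa.

100500 Pa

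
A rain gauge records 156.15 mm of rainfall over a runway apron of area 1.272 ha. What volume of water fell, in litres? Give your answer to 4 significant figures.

1986000 litres

Area: 1.272 ha = 12720 m².
1 mm over 1 m² is 1 L, so volume = 156.15 × 12720 = 1986228 L ≈ 1986000 L.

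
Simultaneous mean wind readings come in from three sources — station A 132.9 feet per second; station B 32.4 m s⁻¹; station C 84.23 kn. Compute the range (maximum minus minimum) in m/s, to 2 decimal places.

10.93 m/s

station A: 132.9 ft/s = 40.5079 m/s.
station C: 84.23 kt = 43.3317 m/s.
Spread: 43.3317 − 32.4000 = 10.93 m/s.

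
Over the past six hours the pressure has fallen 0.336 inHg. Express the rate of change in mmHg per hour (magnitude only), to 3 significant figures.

1.42 mmHg per hour

0.336 inHg / 6 h × 25.4 mmHg/inHg = 1.42 mmHg/h.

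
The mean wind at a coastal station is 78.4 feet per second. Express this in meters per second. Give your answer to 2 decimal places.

1 ft/s = 0.3048 m/s, so 78.4 × 0.3048 = 23.90 m/s.

23.90 m/s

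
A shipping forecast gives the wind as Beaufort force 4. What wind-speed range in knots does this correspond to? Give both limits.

Beaufort 4 (moderate breeze) spans 11–16 knots.

11 to 16 kt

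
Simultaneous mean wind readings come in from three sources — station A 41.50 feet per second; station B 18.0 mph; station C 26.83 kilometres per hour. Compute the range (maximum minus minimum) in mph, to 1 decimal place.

11.6 mph

station A: 41.50 ft/s = 28.295 mph.
station C: 26.83 km/h = 16.671 mph.
Spread: 28.295 − 16.671 = 11.6 mph.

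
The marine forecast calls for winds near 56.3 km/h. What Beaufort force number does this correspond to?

Beaufort force 7

56.3 km/h = 15.6 m/s, which is Beaufort 7 (near gale, 13.9–17.1 m/s).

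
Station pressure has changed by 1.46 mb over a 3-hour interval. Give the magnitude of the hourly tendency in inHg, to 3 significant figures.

0.0144 inHg per hour

1.46 mb / 3 h × 0.02953 inHg/mb = 0.0144 inHg/h.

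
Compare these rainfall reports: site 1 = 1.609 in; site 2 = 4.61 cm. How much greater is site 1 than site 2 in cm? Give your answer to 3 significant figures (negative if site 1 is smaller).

-0.523 cm

site 1: 1.609 in = 4.08686 cm.
Difference: 4.08686 − 4.61000 = -0.523 cm.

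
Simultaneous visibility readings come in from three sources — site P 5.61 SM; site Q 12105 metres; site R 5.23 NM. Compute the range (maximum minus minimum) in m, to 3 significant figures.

site P: 5.61 SM = 9028.42 m.
site R: 5.23 nmi = 9685.96 m.
Spread: 12105.00 − 9028.42 = 3080 m.

3080 m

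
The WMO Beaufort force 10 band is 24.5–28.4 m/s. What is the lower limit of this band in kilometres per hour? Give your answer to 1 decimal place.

24.5–28.4 m/s × 3.6 = 88.2–102.2 km/h.

88.2 km/h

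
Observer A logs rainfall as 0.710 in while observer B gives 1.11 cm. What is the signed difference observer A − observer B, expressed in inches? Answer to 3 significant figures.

0.273 in

observer B: 1.11 cm = 0.43701 in.
Difference: 0.71000 − 0.43701 = 0.273 in.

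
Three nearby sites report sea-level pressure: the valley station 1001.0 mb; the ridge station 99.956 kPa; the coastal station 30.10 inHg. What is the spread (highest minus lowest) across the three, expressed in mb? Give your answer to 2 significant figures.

20 mb

the ridge station: 99.956 kPa = 999.56 mb.
the coastal station: 30.10 inHg = 1019.30 mb.
Spread: 1019.30 − 999.56 = 20 mb.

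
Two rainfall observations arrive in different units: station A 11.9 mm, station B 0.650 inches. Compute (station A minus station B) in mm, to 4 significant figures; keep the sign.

-4.610 mm

station B: 0.650 in = 16.51000 mm.
Difference: 11.90000 − 16.51000 = -4.610 mm.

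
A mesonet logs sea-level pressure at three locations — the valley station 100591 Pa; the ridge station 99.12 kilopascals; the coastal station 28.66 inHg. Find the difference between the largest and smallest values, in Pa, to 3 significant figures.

the ridge station: 99.12 kPa = 99120.00 Pa.
the coastal station: 28.66 inHg = 97053.91 Pa.
Spread: 100591.00 − 97053.91 = 3540 Pa.

3540 Pa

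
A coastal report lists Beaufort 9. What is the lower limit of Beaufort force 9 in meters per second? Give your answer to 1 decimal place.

20.8 m/s

Beaufort 9 (strong gale) spans 20.8–24.4 m/s.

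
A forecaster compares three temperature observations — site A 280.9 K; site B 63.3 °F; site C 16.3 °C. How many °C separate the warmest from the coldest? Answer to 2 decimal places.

9.64 °C

site A: 280.9 K = 7.750 °C.
site B: 63.3 °F = 17.389 °C.
Spread: 17.389 − 7.750 = 9.639 °C.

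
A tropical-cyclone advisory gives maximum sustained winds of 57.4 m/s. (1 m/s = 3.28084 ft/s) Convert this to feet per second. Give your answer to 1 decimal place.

1 m/s = 3.28084 ft/s, so 57.4 × 3.28084 = 188.3 ft/s.

188.3 ft/s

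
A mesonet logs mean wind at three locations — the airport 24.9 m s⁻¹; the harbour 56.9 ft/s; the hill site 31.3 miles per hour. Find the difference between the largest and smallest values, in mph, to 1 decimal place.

the airport: 24.9 m/s = 55.700 mph.
the harbour: 56.9 ft/s = 38.795 mph.
Spread: 55.700 − 31.300 = 24.4 mph.

24.4 mph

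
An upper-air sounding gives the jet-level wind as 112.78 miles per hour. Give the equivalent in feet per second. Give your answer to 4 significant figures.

1 mph = 1.46667 ft/s, so 112.78 × 1.46667 = 165.4 ft/s.

165.4 ft/s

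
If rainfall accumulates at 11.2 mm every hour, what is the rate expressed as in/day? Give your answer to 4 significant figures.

11.2 mm/hour × 0.0393701 in/mm × 24 hour/day = 10.58 in/day.

10.58 in/day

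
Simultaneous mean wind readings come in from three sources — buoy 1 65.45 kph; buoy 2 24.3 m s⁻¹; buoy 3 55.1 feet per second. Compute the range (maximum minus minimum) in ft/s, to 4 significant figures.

buoy 1: 65.45 km/h = 59.6475 ft/s.
buoy 2: 24.3 m/s = 79.7244 ft/s.
Spread: 79.7244 − 55.1000 = 24.62 ft/s.

24.62 ft/s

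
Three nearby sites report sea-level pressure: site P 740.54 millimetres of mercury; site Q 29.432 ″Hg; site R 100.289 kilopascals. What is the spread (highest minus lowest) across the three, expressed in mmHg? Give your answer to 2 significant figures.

12 mmHg

site Q: 29.432 inHg = 747.57 mmHg.
site R: 100.289 kPa = 752.23 mmHg.
Spread: 752.23 − 740.54 = 12 mmHg.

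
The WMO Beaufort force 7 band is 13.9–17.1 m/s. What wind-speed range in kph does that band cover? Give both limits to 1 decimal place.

13.9–17.1 m/s × 3.6 = 50.0–61.6 km/h.

50.0 to 61.6 km/h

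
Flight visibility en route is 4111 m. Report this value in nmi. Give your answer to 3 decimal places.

1 m = 0.000539957 nmi, so 4111 × 0.000539957 = 2.220 nmi.

2.220 nmi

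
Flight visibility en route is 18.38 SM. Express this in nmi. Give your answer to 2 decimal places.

1 SM = 0.868976 nmi, so 18.38 × 0.868976 = 15.97 nmi.

15.97 nmi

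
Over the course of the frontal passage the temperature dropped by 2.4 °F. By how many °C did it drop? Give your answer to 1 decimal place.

A change of 1 °C equals a change of 1.8 °F: Δ°C = 2.4 × 0.5556 = 1.3 °C.

1.3 °C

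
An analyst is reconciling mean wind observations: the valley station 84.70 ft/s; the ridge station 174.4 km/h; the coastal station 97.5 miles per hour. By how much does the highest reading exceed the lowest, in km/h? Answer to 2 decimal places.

81.46 km/h

the valley station: 84.70 ft/s = 92.9396 km/h.
the coastal station: 97.5 mph = 156.9110 km/h.
Spread: 174.4000 − 92.9396 = 81.46 km/h.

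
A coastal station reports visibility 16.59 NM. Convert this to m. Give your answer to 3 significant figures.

1 nmi = 1852 m, so 16.59 × 1852 = 30700 m.

30700 m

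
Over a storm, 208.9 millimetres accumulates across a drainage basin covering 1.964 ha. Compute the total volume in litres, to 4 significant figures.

4103000 litres

Area: 1.964 ha = 19640 m².
1 mm over 1 m² is 1 L, so volume = 208.9 × 19640 = 4102796 L ≈ 4103000 L.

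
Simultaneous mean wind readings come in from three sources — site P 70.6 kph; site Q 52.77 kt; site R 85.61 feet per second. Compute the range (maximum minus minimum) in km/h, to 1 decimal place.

site Q: 52.77 kt = 97.730 km/h.
site R: 85.61 ft/s = 93.938 km/h.
Spread: 97.730 − 70.600 = 27.1 km/h.

27.1 km/h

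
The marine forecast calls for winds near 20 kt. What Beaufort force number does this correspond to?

20 kt lies in the Beaufort 5 band (fresh breeze, 17–21 kt).

Beaufort force 5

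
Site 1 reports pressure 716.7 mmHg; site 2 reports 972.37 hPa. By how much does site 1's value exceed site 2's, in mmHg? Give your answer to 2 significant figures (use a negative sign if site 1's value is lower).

site 2: 972.37 hPa = 729.34 mmHg.
Difference: 716.70 − 729.34 = -13 mmHg.

-13 mmHg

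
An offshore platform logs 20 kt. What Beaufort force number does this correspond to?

Beaufort force 5

20 kt lies in the Beaufort 5 band (fresh breeze, 17–21 kt).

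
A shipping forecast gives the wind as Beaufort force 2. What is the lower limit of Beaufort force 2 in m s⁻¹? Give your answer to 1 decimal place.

1.6 m/s

Beaufort 2 (light breeze) spans 1.6–3.3 m/s.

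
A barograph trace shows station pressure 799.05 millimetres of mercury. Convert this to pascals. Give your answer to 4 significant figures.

106500 Pa

1 mmHg = 133.322 Pa, so 799.05 × 133.322 = 106500 Pa.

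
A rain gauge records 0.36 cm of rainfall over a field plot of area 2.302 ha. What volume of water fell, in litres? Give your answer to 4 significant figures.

Depth: 0.36 cm × 10 = 3.6 mm.
Area: 2.302 ha = 23020 m².
1 mm over 1 m² is 1 L, so volume = 3.6 × 23020 = 82872 L ≈ 82870 L.

82870 litres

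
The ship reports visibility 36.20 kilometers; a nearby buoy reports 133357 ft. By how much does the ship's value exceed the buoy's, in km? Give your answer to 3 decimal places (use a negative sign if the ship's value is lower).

-4.447 km

the buoy: 133357 ft = 40.64721 km.
Difference: 36.20000 − 40.64721 = -4.447 km.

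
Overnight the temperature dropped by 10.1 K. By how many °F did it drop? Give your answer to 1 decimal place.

For a temperature change the 32° offset cancels: Δ°F = 10.1 × 1.8 = 18.2 °F.

18.2 °F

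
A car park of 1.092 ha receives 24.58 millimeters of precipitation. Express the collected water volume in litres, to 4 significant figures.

Area: 1.092 ha = 10920 m².
1 mm over 1 m² is 1 L, so volume = 24.58 × 10920 = 268413.6 L ≈ 268400 L.

268400 litres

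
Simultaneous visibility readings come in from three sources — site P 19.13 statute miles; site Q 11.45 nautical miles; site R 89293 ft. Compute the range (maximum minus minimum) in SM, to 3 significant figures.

5.95 SM

site Q: 11.45 nmi = 13.1764 SM.
site R: 89293 ft = 16.9116 SM.
Spread: 19.1300 − 13.1764 = 5.95 SM.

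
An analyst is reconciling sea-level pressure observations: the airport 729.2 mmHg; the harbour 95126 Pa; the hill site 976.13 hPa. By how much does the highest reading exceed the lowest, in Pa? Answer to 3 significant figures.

the airport: 729.2 mmHg = 97218.68 Pa.
the hill site: 976.13 hPa = 97613.00 Pa.
Spread: 97613.00 − 95126.00 = 2490 Pa.

2490 Pa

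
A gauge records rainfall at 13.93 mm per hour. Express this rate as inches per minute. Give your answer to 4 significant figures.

0.009140 in/minute

13.93 mm/hour × 0.0393701 in/mm × 0.0166667 hour/minute = 0.009140 in/minute.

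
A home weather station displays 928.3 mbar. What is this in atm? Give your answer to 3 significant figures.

1 mb = 0.000986923 atm, so 928.3 × 0.000986923 = 0.916 atm.

0.916 atm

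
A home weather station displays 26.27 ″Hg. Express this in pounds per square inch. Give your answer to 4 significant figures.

1 inHg = 0.491154 psi, so 26.27 × 0.491154 = 12.90 psi.

12.90 psi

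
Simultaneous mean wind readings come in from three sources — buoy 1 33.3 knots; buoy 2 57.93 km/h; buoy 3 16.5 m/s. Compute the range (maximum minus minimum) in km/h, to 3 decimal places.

buoy 1: 33.3 kt = 61.67160 km/h.
buoy 3: 16.5 m/s = 59.40000 km/h.
Spread: 61.67160 − 57.93000 = 3.742 km/h.

3.742 km/h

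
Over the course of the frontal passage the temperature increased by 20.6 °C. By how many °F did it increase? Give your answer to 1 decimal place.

37.1 °F

A change of 1 °C equals a change of 1.8 °F: Δ°F = 20.6 × 1.8 = 37.1 °F.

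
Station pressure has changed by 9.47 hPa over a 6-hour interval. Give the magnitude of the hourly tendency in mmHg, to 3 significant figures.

9.47 hPa / 6 h × 0.750062 mmHg/hPa = 1.18 mmHg/h.

1.18 mmHg per hour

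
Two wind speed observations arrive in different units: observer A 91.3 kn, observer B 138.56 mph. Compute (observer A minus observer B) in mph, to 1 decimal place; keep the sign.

-33.5 mph

observer A: 91.3 kt = 105.066 mph.
Difference: 105.066 − 138.560 = -33.5 mph.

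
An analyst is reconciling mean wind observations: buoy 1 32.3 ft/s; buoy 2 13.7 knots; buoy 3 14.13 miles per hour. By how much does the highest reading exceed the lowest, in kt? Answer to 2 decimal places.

6.86 kt

buoy 1: 32.3 ft/s = 19.1372 kt.
buoy 3: 14.13 mph = 12.2786 kt.
Spread: 19.1372 − 12.2786 = 6.86 kt.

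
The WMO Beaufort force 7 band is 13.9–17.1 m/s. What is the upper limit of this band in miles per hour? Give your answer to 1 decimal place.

13.9–17.1 m/s × 2.237 = 31.1–38.3 mph.

38.3 mph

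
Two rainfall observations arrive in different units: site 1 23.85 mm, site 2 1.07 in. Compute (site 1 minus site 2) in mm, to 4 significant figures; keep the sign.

site 2: 1.07 in = 27.17800 mm.
Difference: 23.85000 − 27.17800 = -3.328 mm.

-3.328 mm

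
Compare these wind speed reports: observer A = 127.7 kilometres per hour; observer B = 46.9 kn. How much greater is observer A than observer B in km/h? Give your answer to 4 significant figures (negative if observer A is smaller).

observer B: 46.9 kt = 86.8588 km/h.
Difference: 127.7000 − 86.8588 = 40.84 km/h.

40.84 km/h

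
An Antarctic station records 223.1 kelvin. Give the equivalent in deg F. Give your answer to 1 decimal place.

-58.1 °F

First to °C: -50.05 °C.
Then to °F: -58.1 °F.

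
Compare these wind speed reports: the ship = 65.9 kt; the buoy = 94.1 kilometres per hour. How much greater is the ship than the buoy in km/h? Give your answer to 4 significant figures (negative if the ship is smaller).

the ship: 65.9 kt = 122.0468 km/h.
Difference: 122.0468 − 94.1000 = 27.95 km/h.

27.95 km/h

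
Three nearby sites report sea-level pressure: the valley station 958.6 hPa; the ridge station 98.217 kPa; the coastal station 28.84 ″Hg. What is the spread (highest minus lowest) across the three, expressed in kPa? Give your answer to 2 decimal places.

the valley station: 958.6 hPa = 95.8600 kPa.
the coastal station: 28.84 inHg = 97.6635 kPa.
Spread: 98.2170 − 95.8600 = 2.36 kPa.

2.36 kPa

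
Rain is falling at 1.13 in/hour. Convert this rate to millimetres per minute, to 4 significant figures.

1.13 in/hour × 25.4 mm/in × 0.0166667 hour/minute = 0.4784 mm/minute.

0.4784 mm/minute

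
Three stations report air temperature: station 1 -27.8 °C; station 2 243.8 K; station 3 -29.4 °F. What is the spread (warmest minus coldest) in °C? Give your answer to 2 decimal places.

6.31 °C

station 2: 243.8 K = -29.350 °C.
station 3: -29.4 °F = -34.111 °C.
Spread: (-27.800) − (-34.111) = 6.311 °C.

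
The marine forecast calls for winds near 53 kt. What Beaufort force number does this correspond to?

53 kt lies in the Beaufort 10 band (storm, 48–55 kt).

Beaufort force 10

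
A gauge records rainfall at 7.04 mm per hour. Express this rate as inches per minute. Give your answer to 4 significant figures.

7.04 mm/hour × 0.0393701 in/mm × 0.0166667 hour/minute = 0.004619 in/minute.

0.004619 in/minute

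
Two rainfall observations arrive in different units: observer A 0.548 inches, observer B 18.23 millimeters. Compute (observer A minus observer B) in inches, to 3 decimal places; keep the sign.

-0.170 in

observer B: 18.23 mm = 0.71772 in.
Difference: 0.54800 − 0.71772 = -0.170 in.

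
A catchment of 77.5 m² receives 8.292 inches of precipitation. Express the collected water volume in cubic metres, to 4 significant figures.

16.32 cubic metres

Depth: 8.292 in × 25.4 = 210.6168 mm.
1 mm over 1 m² is 1 L, so volume = 210.6168 × 77.5 = 16322.802 L = 16.32 m³.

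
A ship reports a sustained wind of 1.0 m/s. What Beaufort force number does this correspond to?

Beaufort force 1

1.0 m/s lies in the Beaufort 1 band (light air, 0.3–1.5 m/s).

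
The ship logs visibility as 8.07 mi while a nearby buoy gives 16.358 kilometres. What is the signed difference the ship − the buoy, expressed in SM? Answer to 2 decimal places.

-2.09 SM

the buoy: 16.358 km = 10.1644 SM.
Difference: 8.0700 − 10.1644 = -2.09 SM.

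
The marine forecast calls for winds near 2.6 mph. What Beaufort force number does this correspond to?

Beaufort force 1

2.6 mph = 1.2 m/s, which is Beaufort 1 (light air, 0.3–1.5 m/s).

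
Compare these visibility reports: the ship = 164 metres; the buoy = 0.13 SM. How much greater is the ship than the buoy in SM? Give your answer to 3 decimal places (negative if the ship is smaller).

-0.028 SM

the ship: 164 m = 0.10190 SM.
Difference: 0.10190 − 0.13000 = -0.028 SM.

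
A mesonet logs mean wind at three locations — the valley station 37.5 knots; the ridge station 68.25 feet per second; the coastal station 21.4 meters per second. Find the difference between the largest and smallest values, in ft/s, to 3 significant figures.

6.92 ft/s

the valley station: 37.5 kt = 63.2929 ft/s.
the coastal station: 21.4 m/s = 70.2100 ft/s.
Spread: 70.2100 − 63.2929 = 6.92 ft/s.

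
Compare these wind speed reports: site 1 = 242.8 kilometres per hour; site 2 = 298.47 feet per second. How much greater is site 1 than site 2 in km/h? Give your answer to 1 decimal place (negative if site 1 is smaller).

-84.7 km/h

site 2: 298.47 ft/s = 327.505 km/h.
Difference: 242.800 − 327.505 = -84.7 km/h.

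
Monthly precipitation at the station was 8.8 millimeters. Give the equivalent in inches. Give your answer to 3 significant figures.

0.346 in

1 mm = 0.0393701 in, so 8.8 × 0.0393701 = 0.346 in.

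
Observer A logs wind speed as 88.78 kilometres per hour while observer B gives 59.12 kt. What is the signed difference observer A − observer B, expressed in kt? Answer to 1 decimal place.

observer A: 88.78 km/h = 47.937 kt.
Difference: 47.937 − 59.120 = -11.2 kt.

-11.2 kt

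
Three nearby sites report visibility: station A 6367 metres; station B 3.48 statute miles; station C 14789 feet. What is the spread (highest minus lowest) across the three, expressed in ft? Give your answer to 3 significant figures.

6100 ft

station A: 6367 m = 20889.11 ft.
station B: 3.48 SM = 18374.40 ft.
Spread: 20889.11 − 14789.00 = 6100 ft.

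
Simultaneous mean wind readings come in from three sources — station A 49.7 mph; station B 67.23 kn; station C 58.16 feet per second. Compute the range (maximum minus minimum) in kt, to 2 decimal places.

32.77 kt

station A: 49.7 mph = 43.1881 kt.
station C: 58.16 ft/s = 34.4589 kt.
Spread: 67.2300 − 34.4589 = 32.77 kt.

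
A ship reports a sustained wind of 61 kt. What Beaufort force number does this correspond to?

61 kt lies in the Beaufort 11 band (violent storm, 56–63 kt).

Beaufort force 11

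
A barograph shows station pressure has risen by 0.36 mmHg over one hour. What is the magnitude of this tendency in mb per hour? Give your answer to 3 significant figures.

0.480 mb per hour

0.36 mmHg / 1 h × 1.33322 mb/mmHg = 0.480 mb/h.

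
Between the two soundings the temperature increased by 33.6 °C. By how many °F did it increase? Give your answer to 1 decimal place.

Converting a difference, only the 9/5 scale factor applies: Δ°F = 33.6 × 1.8 = 60.5 °F.

60.5 °F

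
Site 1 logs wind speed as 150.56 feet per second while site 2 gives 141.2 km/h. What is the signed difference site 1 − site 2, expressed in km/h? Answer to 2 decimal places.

24.01 km/h

site 1: 150.56 ft/s = 165.2065 km/h.
Difference: 165.2065 − 141.2000 = 24.01 km/h.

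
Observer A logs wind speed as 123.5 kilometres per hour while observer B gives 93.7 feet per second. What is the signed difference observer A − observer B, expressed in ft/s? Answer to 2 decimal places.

observer A: 123.5 km/h = 112.5510 ft/s.
Difference: 112.5510 − 93.7000 = 18.85 ft/s.

18.85 ft/s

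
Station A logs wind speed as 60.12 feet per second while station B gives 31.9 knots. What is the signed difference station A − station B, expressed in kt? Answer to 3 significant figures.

3.72 kt

station A: 60.12 ft/s = 35.6201 kt.
Difference: 35.6201 − 31.9000 = 3.72 kt.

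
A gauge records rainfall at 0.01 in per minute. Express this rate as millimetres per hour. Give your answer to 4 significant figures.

15.24 mm/hour

0.01 in/minute × 25.4 mm/in × 60 minute/hour = 15.24 mm/hour.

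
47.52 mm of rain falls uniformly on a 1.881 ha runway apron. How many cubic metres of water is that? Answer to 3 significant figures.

Area: 1.881 ha = 18810 m².
1 mm over 1 m² is 1 L, so volume = 47.52 × 18810 = 893851.2 L = 894 m³.

894 cubic metres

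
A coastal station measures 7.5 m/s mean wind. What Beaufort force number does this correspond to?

Beaufort force 4

7.5 m/s lies in the Beaufort 4 band (moderate breeze, 5.5–7.9 m/s).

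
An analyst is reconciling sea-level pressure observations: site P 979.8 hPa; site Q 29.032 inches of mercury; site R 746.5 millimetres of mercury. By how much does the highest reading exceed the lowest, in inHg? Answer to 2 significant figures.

0.46 inHg

site P: 979.8 hPa = 28.9335 inHg.
site R: 746.5 mmHg = 29.3898 inHg.
Spread: 29.3898 − 28.9335 = 0.46 inHg.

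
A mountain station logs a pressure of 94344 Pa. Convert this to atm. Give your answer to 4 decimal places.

0.9311 atm

1 Pa = 9.86923e-06 atm, so 94344 × 9.86923e-06 = 0.9311 atm.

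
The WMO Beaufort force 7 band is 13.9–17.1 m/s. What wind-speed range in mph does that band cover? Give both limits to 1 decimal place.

31.1 to 38.3 mph

13.9–17.1 m/s × 2.237 = 31.1–38.3 mph.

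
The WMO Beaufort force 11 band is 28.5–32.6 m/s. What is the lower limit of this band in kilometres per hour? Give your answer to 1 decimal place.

28.5–32.6 m/s × 3.6 = 102.6–117.4 km/h.

102.6 km/h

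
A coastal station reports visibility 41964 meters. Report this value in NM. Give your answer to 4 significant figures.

22.66 nmi

1 m = 0.000539957 nmi, so 41964 × 0.000539957 = 22.66 nmi.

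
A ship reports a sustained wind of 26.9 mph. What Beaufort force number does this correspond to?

Beaufort force 6

26.9 mph = 12.0 m/s, which is Beaufort 6 (strong breeze, 10.8–13.8 m/s).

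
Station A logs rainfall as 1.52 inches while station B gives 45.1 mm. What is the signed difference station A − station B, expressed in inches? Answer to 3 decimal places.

station B: 45.1 mm = 1.77559 in.
Difference: 1.52000 − 1.77559 = -0.256 in.

-0.256 in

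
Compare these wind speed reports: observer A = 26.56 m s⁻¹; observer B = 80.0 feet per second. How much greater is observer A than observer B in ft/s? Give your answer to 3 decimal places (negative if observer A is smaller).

7.139 ft/s

observer A: 26.56 m/s = 87.13911 ft/s.
Difference: 87.13911 − 80.00000 = 7.139 ft/s.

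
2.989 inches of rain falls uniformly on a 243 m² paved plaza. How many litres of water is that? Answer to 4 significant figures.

18450 litres

Depth: 2.989 in × 25.4 = 75.9206 mm.
1 mm over 1 m² is 1 L, so volume = 75.9206 × 243 = 18448.706 L ≈ 18450 L.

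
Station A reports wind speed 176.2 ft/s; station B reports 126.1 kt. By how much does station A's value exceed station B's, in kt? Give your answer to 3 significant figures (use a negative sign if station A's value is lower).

-21.7 kt

station A: 176.2 ft/s = 104.396 kt.
Difference: 104.396 − 126.100 = -21.7 kt.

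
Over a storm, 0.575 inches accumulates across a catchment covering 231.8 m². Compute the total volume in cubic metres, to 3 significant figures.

Depth: 0.575 in × 25.4 = 14.605 mm.
1 mm over 1 m² is 1 L, so volume = 14.605 × 231.8 = 3385.439 L = 3.39 m³.

3.39 cubic metres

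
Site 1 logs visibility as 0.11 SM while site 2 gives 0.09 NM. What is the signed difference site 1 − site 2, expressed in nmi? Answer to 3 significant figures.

site 1: 0.11 SM = 0.0955874 nmi.
Difference: 0.0955874 − 0.0900000 = 0.00559 nmi.

0.00559 nmi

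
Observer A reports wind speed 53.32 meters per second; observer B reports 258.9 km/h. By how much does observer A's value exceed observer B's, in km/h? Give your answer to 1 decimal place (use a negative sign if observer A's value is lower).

-66.9 km/h

observer A: 53.32 m/s = 191.952 km/h.
Difference: 191.952 − 258.900 = -66.9 km/h.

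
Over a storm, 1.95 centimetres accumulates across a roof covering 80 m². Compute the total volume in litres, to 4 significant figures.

1560 litres

Depth: 1.95 cm × 10 = 19.5 mm.
1 mm over 1 m² is 1 L, so volume = 19.5 × 80 = 1560 L.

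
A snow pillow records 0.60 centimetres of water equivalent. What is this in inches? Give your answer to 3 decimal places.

1 cm = 0.393701 in, so 0.60 × 0.393701 = 0.236 in.

0.236 in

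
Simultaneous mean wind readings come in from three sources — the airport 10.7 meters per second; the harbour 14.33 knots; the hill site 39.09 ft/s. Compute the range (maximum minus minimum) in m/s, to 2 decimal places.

the harbour: 14.33 kt = 7.3720 m/s.
the hill site: 39.09 ft/s = 11.9146 m/s.
Spread: 11.9146 − 7.3720 = 4.54 m/s.

4.54 m/s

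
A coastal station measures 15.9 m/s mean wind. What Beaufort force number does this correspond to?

Beaufort force 7

15.9 m/s lies in the Beaufort 7 band (near gale, 13.9–17.1 m/s).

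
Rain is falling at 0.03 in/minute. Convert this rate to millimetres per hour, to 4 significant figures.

45.72 mm/hour

0.03 in/minute × 25.4 mm/in × 60 minute/hour = 45.72 mm/hour.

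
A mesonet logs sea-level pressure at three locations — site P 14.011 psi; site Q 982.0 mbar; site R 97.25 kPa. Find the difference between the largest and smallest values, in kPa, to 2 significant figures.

1.6 kPa

site P: 14.011 psi = 96.602 kPa.
site Q: 982.0 mb = 98.200 kPa.
Spread: 98.200 − 96.602 = 1.6 kPa.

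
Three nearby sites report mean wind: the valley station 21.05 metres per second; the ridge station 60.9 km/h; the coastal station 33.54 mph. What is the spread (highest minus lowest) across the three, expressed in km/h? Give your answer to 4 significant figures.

the valley station: 21.05 m/s = 75.7800 km/h.
the coastal station: 33.54 mph = 53.9774 km/h.
Spread: 75.7800 − 53.9774 = 21.80 km/h.

21.80 km/h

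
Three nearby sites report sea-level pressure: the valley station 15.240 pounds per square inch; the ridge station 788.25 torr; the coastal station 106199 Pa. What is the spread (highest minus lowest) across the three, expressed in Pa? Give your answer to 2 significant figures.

1100 Pa

the valley station: 15.240 psi = 105076.10 Pa.
the ridge station: 788.25 mmHg = 105091.37 Pa.
Spread: 106199.00 − 105076.10 = 1100 Pa.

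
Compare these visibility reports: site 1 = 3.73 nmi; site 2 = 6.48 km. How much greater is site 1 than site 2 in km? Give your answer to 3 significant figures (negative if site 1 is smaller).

site 1: 3.73 nmi = 6.90796 km.
Difference: 6.90796 − 6.48000 = 0.428 km.

0.428 km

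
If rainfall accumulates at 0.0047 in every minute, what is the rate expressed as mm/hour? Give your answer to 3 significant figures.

7.16 mm/hour

0.0047 in/minute × 25.4 mm/in × 60 minute/hour = 7.16 mm/hour.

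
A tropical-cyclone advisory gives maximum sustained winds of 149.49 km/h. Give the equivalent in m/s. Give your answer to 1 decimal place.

1 km/h = 0.277778 m/s, so 149.49 × 0.277778 = 41.5 m/s.

41.5 m/s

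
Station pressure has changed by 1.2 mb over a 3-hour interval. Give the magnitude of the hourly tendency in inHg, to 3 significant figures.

0.0118 inHg per hour

1.2 mb / 3 h × 0.02953 inHg/mb = 0.0118 inHg/h.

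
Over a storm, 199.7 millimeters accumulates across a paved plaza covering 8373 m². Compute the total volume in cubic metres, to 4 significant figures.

1672 cubic metres

1 mm over 1 m² is 1 L, so volume = 199.7 × 8373 = 1672088.1 L = 1672 m³.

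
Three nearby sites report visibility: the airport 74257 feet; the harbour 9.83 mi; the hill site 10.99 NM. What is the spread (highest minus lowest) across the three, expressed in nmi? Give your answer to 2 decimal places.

3.68 nmi

the airport: 74257 ft = 12.2211 nmi.
the harbour: 9.83 SM = 8.5420 nmi.
Spread: 12.2211 − 8.5420 = 3.68 nmi.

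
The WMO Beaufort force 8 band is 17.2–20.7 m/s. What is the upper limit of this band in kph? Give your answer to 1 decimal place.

74.5 km/h

17.2–20.7 m/s × 3.6 = 61.9–74.5 km/h.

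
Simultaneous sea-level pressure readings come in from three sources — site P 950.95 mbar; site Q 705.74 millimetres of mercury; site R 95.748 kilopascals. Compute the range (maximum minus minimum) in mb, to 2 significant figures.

site Q: 705.74 mmHg = 940.91 mb.
site R: 95.748 kPa = 957.48 mb.
Spread: 957.48 − 940.91 = 17 mb.

17 mb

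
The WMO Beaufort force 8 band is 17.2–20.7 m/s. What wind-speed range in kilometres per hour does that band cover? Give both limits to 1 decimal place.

17.2–20.7 m/s × 3.6 = 61.9–74.5 km/h.

61.9 to 74.5 km/h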